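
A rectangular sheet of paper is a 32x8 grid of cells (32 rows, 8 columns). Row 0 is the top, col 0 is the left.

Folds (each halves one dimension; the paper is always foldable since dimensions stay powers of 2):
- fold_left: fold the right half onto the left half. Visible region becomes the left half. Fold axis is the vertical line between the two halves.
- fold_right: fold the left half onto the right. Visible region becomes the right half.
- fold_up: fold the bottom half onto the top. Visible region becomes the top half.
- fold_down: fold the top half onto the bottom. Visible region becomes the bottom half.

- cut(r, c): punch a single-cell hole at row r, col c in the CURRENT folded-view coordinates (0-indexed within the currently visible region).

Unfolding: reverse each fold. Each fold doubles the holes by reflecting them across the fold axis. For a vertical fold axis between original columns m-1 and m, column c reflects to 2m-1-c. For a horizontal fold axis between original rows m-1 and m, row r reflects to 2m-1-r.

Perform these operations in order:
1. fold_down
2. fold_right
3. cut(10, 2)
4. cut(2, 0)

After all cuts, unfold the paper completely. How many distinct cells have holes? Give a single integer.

Op 1 fold_down: fold axis h@16; visible region now rows[16,32) x cols[0,8) = 16x8
Op 2 fold_right: fold axis v@4; visible region now rows[16,32) x cols[4,8) = 16x4
Op 3 cut(10, 2): punch at orig (26,6); cuts so far [(26, 6)]; region rows[16,32) x cols[4,8) = 16x4
Op 4 cut(2, 0): punch at orig (18,4); cuts so far [(18, 4), (26, 6)]; region rows[16,32) x cols[4,8) = 16x4
Unfold 1 (reflect across v@4): 4 holes -> [(18, 3), (18, 4), (26, 1), (26, 6)]
Unfold 2 (reflect across h@16): 8 holes -> [(5, 1), (5, 6), (13, 3), (13, 4), (18, 3), (18, 4), (26, 1), (26, 6)]

Answer: 8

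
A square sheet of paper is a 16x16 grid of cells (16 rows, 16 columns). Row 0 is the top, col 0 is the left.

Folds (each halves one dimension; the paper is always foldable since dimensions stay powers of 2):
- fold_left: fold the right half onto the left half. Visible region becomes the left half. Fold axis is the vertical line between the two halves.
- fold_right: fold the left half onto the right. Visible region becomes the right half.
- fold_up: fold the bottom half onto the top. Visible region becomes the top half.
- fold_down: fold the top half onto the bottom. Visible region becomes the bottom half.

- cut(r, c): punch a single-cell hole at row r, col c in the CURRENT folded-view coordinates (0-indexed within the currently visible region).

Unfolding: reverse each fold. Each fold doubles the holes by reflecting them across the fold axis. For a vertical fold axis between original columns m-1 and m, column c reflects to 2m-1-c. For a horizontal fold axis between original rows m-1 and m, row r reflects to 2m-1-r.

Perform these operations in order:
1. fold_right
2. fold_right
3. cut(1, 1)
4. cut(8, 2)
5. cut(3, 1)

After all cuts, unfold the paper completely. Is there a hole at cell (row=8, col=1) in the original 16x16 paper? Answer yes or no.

Answer: yes

Derivation:
Op 1 fold_right: fold axis v@8; visible region now rows[0,16) x cols[8,16) = 16x8
Op 2 fold_right: fold axis v@12; visible region now rows[0,16) x cols[12,16) = 16x4
Op 3 cut(1, 1): punch at orig (1,13); cuts so far [(1, 13)]; region rows[0,16) x cols[12,16) = 16x4
Op 4 cut(8, 2): punch at orig (8,14); cuts so far [(1, 13), (8, 14)]; region rows[0,16) x cols[12,16) = 16x4
Op 5 cut(3, 1): punch at orig (3,13); cuts so far [(1, 13), (3, 13), (8, 14)]; region rows[0,16) x cols[12,16) = 16x4
Unfold 1 (reflect across v@12): 6 holes -> [(1, 10), (1, 13), (3, 10), (3, 13), (8, 9), (8, 14)]
Unfold 2 (reflect across v@8): 12 holes -> [(1, 2), (1, 5), (1, 10), (1, 13), (3, 2), (3, 5), (3, 10), (3, 13), (8, 1), (8, 6), (8, 9), (8, 14)]
Holes: [(1, 2), (1, 5), (1, 10), (1, 13), (3, 2), (3, 5), (3, 10), (3, 13), (8, 1), (8, 6), (8, 9), (8, 14)]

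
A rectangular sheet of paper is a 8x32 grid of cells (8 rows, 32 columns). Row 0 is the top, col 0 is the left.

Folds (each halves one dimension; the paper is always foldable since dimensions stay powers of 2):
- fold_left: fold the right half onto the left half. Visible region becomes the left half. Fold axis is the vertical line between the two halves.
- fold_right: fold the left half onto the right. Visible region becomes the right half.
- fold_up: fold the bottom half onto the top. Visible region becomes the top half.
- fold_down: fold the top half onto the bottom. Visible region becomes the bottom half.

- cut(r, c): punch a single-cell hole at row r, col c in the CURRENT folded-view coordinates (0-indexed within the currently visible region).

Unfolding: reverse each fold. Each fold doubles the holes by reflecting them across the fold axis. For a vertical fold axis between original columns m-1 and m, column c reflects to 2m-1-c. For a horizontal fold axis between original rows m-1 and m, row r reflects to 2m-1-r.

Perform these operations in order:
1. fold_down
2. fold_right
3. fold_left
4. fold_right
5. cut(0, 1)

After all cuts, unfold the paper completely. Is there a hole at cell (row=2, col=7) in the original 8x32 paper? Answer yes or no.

Op 1 fold_down: fold axis h@4; visible region now rows[4,8) x cols[0,32) = 4x32
Op 2 fold_right: fold axis v@16; visible region now rows[4,8) x cols[16,32) = 4x16
Op 3 fold_left: fold axis v@24; visible region now rows[4,8) x cols[16,24) = 4x8
Op 4 fold_right: fold axis v@20; visible region now rows[4,8) x cols[20,24) = 4x4
Op 5 cut(0, 1): punch at orig (4,21); cuts so far [(4, 21)]; region rows[4,8) x cols[20,24) = 4x4
Unfold 1 (reflect across v@20): 2 holes -> [(4, 18), (4, 21)]
Unfold 2 (reflect across v@24): 4 holes -> [(4, 18), (4, 21), (4, 26), (4, 29)]
Unfold 3 (reflect across v@16): 8 holes -> [(4, 2), (4, 5), (4, 10), (4, 13), (4, 18), (4, 21), (4, 26), (4, 29)]
Unfold 4 (reflect across h@4): 16 holes -> [(3, 2), (3, 5), (3, 10), (3, 13), (3, 18), (3, 21), (3, 26), (3, 29), (4, 2), (4, 5), (4, 10), (4, 13), (4, 18), (4, 21), (4, 26), (4, 29)]
Holes: [(3, 2), (3, 5), (3, 10), (3, 13), (3, 18), (3, 21), (3, 26), (3, 29), (4, 2), (4, 5), (4, 10), (4, 13), (4, 18), (4, 21), (4, 26), (4, 29)]

Answer: no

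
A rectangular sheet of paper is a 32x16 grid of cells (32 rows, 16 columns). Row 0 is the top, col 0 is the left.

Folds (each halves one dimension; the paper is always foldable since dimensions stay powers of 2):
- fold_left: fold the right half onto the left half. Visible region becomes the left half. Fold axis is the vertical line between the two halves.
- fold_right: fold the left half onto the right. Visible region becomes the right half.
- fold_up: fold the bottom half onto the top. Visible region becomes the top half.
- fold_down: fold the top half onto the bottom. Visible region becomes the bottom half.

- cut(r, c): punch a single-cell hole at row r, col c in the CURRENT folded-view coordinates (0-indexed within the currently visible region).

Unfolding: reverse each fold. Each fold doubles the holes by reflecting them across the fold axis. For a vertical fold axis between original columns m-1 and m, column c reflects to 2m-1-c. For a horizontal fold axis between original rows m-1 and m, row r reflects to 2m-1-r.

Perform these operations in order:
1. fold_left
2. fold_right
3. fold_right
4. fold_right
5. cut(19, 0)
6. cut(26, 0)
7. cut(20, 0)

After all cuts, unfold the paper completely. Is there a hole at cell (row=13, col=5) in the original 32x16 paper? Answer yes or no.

Op 1 fold_left: fold axis v@8; visible region now rows[0,32) x cols[0,8) = 32x8
Op 2 fold_right: fold axis v@4; visible region now rows[0,32) x cols[4,8) = 32x4
Op 3 fold_right: fold axis v@6; visible region now rows[0,32) x cols[6,8) = 32x2
Op 4 fold_right: fold axis v@7; visible region now rows[0,32) x cols[7,8) = 32x1
Op 5 cut(19, 0): punch at orig (19,7); cuts so far [(19, 7)]; region rows[0,32) x cols[7,8) = 32x1
Op 6 cut(26, 0): punch at orig (26,7); cuts so far [(19, 7), (26, 7)]; region rows[0,32) x cols[7,8) = 32x1
Op 7 cut(20, 0): punch at orig (20,7); cuts so far [(19, 7), (20, 7), (26, 7)]; region rows[0,32) x cols[7,8) = 32x1
Unfold 1 (reflect across v@7): 6 holes -> [(19, 6), (19, 7), (20, 6), (20, 7), (26, 6), (26, 7)]
Unfold 2 (reflect across v@6): 12 holes -> [(19, 4), (19, 5), (19, 6), (19, 7), (20, 4), (20, 5), (20, 6), (20, 7), (26, 4), (26, 5), (26, 6), (26, 7)]
Unfold 3 (reflect across v@4): 24 holes -> [(19, 0), (19, 1), (19, 2), (19, 3), (19, 4), (19, 5), (19, 6), (19, 7), (20, 0), (20, 1), (20, 2), (20, 3), (20, 4), (20, 5), (20, 6), (20, 7), (26, 0), (26, 1), (26, 2), (26, 3), (26, 4), (26, 5), (26, 6), (26, 7)]
Unfold 4 (reflect across v@8): 48 holes -> [(19, 0), (19, 1), (19, 2), (19, 3), (19, 4), (19, 5), (19, 6), (19, 7), (19, 8), (19, 9), (19, 10), (19, 11), (19, 12), (19, 13), (19, 14), (19, 15), (20, 0), (20, 1), (20, 2), (20, 3), (20, 4), (20, 5), (20, 6), (20, 7), (20, 8), (20, 9), (20, 10), (20, 11), (20, 12), (20, 13), (20, 14), (20, 15), (26, 0), (26, 1), (26, 2), (26, 3), (26, 4), (26, 5), (26, 6), (26, 7), (26, 8), (26, 9), (26, 10), (26, 11), (26, 12), (26, 13), (26, 14), (26, 15)]
Holes: [(19, 0), (19, 1), (19, 2), (19, 3), (19, 4), (19, 5), (19, 6), (19, 7), (19, 8), (19, 9), (19, 10), (19, 11), (19, 12), (19, 13), (19, 14), (19, 15), (20, 0), (20, 1), (20, 2), (20, 3), (20, 4), (20, 5), (20, 6), (20, 7), (20, 8), (20, 9), (20, 10), (20, 11), (20, 12), (20, 13), (20, 14), (20, 15), (26, 0), (26, 1), (26, 2), (26, 3), (26, 4), (26, 5), (26, 6), (26, 7), (26, 8), (26, 9), (26, 10), (26, 11), (26, 12), (26, 13), (26, 14), (26, 15)]

Answer: no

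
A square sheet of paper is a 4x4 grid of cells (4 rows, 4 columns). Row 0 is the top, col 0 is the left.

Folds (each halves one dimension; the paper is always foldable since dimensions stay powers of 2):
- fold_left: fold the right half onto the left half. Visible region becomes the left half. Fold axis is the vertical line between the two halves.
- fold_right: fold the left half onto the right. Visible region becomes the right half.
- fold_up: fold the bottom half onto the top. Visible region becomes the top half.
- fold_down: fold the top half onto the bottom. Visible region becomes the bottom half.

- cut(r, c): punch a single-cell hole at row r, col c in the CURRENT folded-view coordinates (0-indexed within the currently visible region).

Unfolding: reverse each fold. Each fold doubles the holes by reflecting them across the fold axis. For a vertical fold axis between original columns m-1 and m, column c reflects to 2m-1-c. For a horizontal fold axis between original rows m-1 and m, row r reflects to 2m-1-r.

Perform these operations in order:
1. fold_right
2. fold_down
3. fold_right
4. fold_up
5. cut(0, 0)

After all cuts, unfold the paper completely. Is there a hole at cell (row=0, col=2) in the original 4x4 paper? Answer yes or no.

Op 1 fold_right: fold axis v@2; visible region now rows[0,4) x cols[2,4) = 4x2
Op 2 fold_down: fold axis h@2; visible region now rows[2,4) x cols[2,4) = 2x2
Op 3 fold_right: fold axis v@3; visible region now rows[2,4) x cols[3,4) = 2x1
Op 4 fold_up: fold axis h@3; visible region now rows[2,3) x cols[3,4) = 1x1
Op 5 cut(0, 0): punch at orig (2,3); cuts so far [(2, 3)]; region rows[2,3) x cols[3,4) = 1x1
Unfold 1 (reflect across h@3): 2 holes -> [(2, 3), (3, 3)]
Unfold 2 (reflect across v@3): 4 holes -> [(2, 2), (2, 3), (3, 2), (3, 3)]
Unfold 3 (reflect across h@2): 8 holes -> [(0, 2), (0, 3), (1, 2), (1, 3), (2, 2), (2, 3), (3, 2), (3, 3)]
Unfold 4 (reflect across v@2): 16 holes -> [(0, 0), (0, 1), (0, 2), (0, 3), (1, 0), (1, 1), (1, 2), (1, 3), (2, 0), (2, 1), (2, 2), (2, 3), (3, 0), (3, 1), (3, 2), (3, 3)]
Holes: [(0, 0), (0, 1), (0, 2), (0, 3), (1, 0), (1, 1), (1, 2), (1, 3), (2, 0), (2, 1), (2, 2), (2, 3), (3, 0), (3, 1), (3, 2), (3, 3)]

Answer: yes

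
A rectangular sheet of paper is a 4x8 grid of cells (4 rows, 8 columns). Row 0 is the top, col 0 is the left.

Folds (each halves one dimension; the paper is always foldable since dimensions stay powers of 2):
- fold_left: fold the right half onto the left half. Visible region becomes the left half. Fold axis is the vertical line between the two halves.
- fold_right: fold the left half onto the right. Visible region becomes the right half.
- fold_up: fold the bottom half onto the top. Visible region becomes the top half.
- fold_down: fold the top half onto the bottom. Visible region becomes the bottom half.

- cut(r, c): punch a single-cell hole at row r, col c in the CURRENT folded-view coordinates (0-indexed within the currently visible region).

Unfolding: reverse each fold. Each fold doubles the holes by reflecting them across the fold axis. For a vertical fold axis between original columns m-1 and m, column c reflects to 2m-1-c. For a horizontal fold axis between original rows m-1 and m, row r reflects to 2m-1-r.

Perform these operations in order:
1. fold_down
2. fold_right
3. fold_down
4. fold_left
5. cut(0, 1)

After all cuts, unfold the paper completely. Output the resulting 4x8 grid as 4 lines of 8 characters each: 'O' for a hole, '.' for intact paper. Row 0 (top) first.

Op 1 fold_down: fold axis h@2; visible region now rows[2,4) x cols[0,8) = 2x8
Op 2 fold_right: fold axis v@4; visible region now rows[2,4) x cols[4,8) = 2x4
Op 3 fold_down: fold axis h@3; visible region now rows[3,4) x cols[4,8) = 1x4
Op 4 fold_left: fold axis v@6; visible region now rows[3,4) x cols[4,6) = 1x2
Op 5 cut(0, 1): punch at orig (3,5); cuts so far [(3, 5)]; region rows[3,4) x cols[4,6) = 1x2
Unfold 1 (reflect across v@6): 2 holes -> [(3, 5), (3, 6)]
Unfold 2 (reflect across h@3): 4 holes -> [(2, 5), (2, 6), (3, 5), (3, 6)]
Unfold 3 (reflect across v@4): 8 holes -> [(2, 1), (2, 2), (2, 5), (2, 6), (3, 1), (3, 2), (3, 5), (3, 6)]
Unfold 4 (reflect across h@2): 16 holes -> [(0, 1), (0, 2), (0, 5), (0, 6), (1, 1), (1, 2), (1, 5), (1, 6), (2, 1), (2, 2), (2, 5), (2, 6), (3, 1), (3, 2), (3, 5), (3, 6)]

Answer: .OO..OO.
.OO..OO.
.OO..OO.
.OO..OO.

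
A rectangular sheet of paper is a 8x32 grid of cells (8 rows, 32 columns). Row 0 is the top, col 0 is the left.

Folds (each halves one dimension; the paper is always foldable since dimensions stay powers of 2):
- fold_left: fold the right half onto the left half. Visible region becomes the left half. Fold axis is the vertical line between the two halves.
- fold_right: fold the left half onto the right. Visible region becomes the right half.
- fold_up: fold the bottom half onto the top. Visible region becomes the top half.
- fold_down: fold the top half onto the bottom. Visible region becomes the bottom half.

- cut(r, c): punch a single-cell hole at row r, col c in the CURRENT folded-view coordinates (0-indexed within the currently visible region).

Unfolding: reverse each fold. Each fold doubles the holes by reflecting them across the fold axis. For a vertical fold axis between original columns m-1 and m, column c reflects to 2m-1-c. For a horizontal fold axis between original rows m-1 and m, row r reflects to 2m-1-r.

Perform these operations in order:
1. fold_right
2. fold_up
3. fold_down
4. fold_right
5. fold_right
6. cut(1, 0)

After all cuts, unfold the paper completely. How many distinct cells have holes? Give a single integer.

Op 1 fold_right: fold axis v@16; visible region now rows[0,8) x cols[16,32) = 8x16
Op 2 fold_up: fold axis h@4; visible region now rows[0,4) x cols[16,32) = 4x16
Op 3 fold_down: fold axis h@2; visible region now rows[2,4) x cols[16,32) = 2x16
Op 4 fold_right: fold axis v@24; visible region now rows[2,4) x cols[24,32) = 2x8
Op 5 fold_right: fold axis v@28; visible region now rows[2,4) x cols[28,32) = 2x4
Op 6 cut(1, 0): punch at orig (3,28); cuts so far [(3, 28)]; region rows[2,4) x cols[28,32) = 2x4
Unfold 1 (reflect across v@28): 2 holes -> [(3, 27), (3, 28)]
Unfold 2 (reflect across v@24): 4 holes -> [(3, 19), (3, 20), (3, 27), (3, 28)]
Unfold 3 (reflect across h@2): 8 holes -> [(0, 19), (0, 20), (0, 27), (0, 28), (3, 19), (3, 20), (3, 27), (3, 28)]
Unfold 4 (reflect across h@4): 16 holes -> [(0, 19), (0, 20), (0, 27), (0, 28), (3, 19), (3, 20), (3, 27), (3, 28), (4, 19), (4, 20), (4, 27), (4, 28), (7, 19), (7, 20), (7, 27), (7, 28)]
Unfold 5 (reflect across v@16): 32 holes -> [(0, 3), (0, 4), (0, 11), (0, 12), (0, 19), (0, 20), (0, 27), (0, 28), (3, 3), (3, 4), (3, 11), (3, 12), (3, 19), (3, 20), (3, 27), (3, 28), (4, 3), (4, 4), (4, 11), (4, 12), (4, 19), (4, 20), (4, 27), (4, 28), (7, 3), (7, 4), (7, 11), (7, 12), (7, 19), (7, 20), (7, 27), (7, 28)]

Answer: 32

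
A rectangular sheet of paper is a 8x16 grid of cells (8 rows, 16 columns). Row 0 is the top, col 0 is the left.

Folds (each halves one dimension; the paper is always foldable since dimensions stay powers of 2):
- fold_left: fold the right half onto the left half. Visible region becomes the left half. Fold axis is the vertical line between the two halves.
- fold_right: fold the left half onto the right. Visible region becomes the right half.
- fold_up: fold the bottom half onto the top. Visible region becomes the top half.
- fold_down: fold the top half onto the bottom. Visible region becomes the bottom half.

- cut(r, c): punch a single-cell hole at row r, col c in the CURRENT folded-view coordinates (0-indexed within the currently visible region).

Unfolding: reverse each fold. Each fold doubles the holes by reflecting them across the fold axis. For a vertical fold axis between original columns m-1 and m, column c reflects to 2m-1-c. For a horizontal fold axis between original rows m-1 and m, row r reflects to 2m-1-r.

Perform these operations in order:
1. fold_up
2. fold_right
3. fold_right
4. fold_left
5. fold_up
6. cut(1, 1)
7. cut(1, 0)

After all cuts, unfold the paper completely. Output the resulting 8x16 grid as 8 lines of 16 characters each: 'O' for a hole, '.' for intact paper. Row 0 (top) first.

Op 1 fold_up: fold axis h@4; visible region now rows[0,4) x cols[0,16) = 4x16
Op 2 fold_right: fold axis v@8; visible region now rows[0,4) x cols[8,16) = 4x8
Op 3 fold_right: fold axis v@12; visible region now rows[0,4) x cols[12,16) = 4x4
Op 4 fold_left: fold axis v@14; visible region now rows[0,4) x cols[12,14) = 4x2
Op 5 fold_up: fold axis h@2; visible region now rows[0,2) x cols[12,14) = 2x2
Op 6 cut(1, 1): punch at orig (1,13); cuts so far [(1, 13)]; region rows[0,2) x cols[12,14) = 2x2
Op 7 cut(1, 0): punch at orig (1,12); cuts so far [(1, 12), (1, 13)]; region rows[0,2) x cols[12,14) = 2x2
Unfold 1 (reflect across h@2): 4 holes -> [(1, 12), (1, 13), (2, 12), (2, 13)]
Unfold 2 (reflect across v@14): 8 holes -> [(1, 12), (1, 13), (1, 14), (1, 15), (2, 12), (2, 13), (2, 14), (2, 15)]
Unfold 3 (reflect across v@12): 16 holes -> [(1, 8), (1, 9), (1, 10), (1, 11), (1, 12), (1, 13), (1, 14), (1, 15), (2, 8), (2, 9), (2, 10), (2, 11), (2, 12), (2, 13), (2, 14), (2, 15)]
Unfold 4 (reflect across v@8): 32 holes -> [(1, 0), (1, 1), (1, 2), (1, 3), (1, 4), (1, 5), (1, 6), (1, 7), (1, 8), (1, 9), (1, 10), (1, 11), (1, 12), (1, 13), (1, 14), (1, 15), (2, 0), (2, 1), (2, 2), (2, 3), (2, 4), (2, 5), (2, 6), (2, 7), (2, 8), (2, 9), (2, 10), (2, 11), (2, 12), (2, 13), (2, 14), (2, 15)]
Unfold 5 (reflect across h@4): 64 holes -> [(1, 0), (1, 1), (1, 2), (1, 3), (1, 4), (1, 5), (1, 6), (1, 7), (1, 8), (1, 9), (1, 10), (1, 11), (1, 12), (1, 13), (1, 14), (1, 15), (2, 0), (2, 1), (2, 2), (2, 3), (2, 4), (2, 5), (2, 6), (2, 7), (2, 8), (2, 9), (2, 10), (2, 11), (2, 12), (2, 13), (2, 14), (2, 15), (5, 0), (5, 1), (5, 2), (5, 3), (5, 4), (5, 5), (5, 6), (5, 7), (5, 8), (5, 9), (5, 10), (5, 11), (5, 12), (5, 13), (5, 14), (5, 15), (6, 0), (6, 1), (6, 2), (6, 3), (6, 4), (6, 5), (6, 6), (6, 7), (6, 8), (6, 9), (6, 10), (6, 11), (6, 12), (6, 13), (6, 14), (6, 15)]

Answer: ................
OOOOOOOOOOOOOOOO
OOOOOOOOOOOOOOOO
................
................
OOOOOOOOOOOOOOOO
OOOOOOOOOOOOOOOO
................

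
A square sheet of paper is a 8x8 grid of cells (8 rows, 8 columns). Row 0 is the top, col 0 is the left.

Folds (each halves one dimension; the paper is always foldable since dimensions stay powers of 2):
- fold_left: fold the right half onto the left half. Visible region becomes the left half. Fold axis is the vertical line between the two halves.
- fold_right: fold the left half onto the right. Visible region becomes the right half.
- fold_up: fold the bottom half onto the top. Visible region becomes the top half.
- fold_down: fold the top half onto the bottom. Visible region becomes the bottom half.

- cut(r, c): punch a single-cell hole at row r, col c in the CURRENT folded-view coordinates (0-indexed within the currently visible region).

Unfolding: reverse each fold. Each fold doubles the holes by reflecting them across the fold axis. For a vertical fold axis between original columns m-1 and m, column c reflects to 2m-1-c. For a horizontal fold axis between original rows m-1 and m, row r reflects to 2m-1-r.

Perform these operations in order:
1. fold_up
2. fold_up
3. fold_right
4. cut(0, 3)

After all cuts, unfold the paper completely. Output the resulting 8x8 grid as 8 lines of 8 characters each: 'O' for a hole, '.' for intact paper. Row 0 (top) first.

Answer: O......O
........
........
O......O
O......O
........
........
O......O

Derivation:
Op 1 fold_up: fold axis h@4; visible region now rows[0,4) x cols[0,8) = 4x8
Op 2 fold_up: fold axis h@2; visible region now rows[0,2) x cols[0,8) = 2x8
Op 3 fold_right: fold axis v@4; visible region now rows[0,2) x cols[4,8) = 2x4
Op 4 cut(0, 3): punch at orig (0,7); cuts so far [(0, 7)]; region rows[0,2) x cols[4,8) = 2x4
Unfold 1 (reflect across v@4): 2 holes -> [(0, 0), (0, 7)]
Unfold 2 (reflect across h@2): 4 holes -> [(0, 0), (0, 7), (3, 0), (3, 7)]
Unfold 3 (reflect across h@4): 8 holes -> [(0, 0), (0, 7), (3, 0), (3, 7), (4, 0), (4, 7), (7, 0), (7, 7)]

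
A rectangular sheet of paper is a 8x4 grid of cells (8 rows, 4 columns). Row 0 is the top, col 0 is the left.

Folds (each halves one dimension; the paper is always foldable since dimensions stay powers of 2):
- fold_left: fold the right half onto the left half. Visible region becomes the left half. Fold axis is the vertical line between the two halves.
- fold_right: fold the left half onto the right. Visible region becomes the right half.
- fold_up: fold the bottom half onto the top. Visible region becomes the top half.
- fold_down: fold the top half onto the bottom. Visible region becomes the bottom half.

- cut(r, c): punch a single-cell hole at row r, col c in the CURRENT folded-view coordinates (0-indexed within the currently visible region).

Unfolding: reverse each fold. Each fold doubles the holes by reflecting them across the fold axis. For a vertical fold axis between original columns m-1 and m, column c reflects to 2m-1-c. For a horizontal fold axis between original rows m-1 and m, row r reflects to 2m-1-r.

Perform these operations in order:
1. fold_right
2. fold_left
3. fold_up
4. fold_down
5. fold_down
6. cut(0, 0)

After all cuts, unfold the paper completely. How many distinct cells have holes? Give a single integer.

Op 1 fold_right: fold axis v@2; visible region now rows[0,8) x cols[2,4) = 8x2
Op 2 fold_left: fold axis v@3; visible region now rows[0,8) x cols[2,3) = 8x1
Op 3 fold_up: fold axis h@4; visible region now rows[0,4) x cols[2,3) = 4x1
Op 4 fold_down: fold axis h@2; visible region now rows[2,4) x cols[2,3) = 2x1
Op 5 fold_down: fold axis h@3; visible region now rows[3,4) x cols[2,3) = 1x1
Op 6 cut(0, 0): punch at orig (3,2); cuts so far [(3, 2)]; region rows[3,4) x cols[2,3) = 1x1
Unfold 1 (reflect across h@3): 2 holes -> [(2, 2), (3, 2)]
Unfold 2 (reflect across h@2): 4 holes -> [(0, 2), (1, 2), (2, 2), (3, 2)]
Unfold 3 (reflect across h@4): 8 holes -> [(0, 2), (1, 2), (2, 2), (3, 2), (4, 2), (5, 2), (6, 2), (7, 2)]
Unfold 4 (reflect across v@3): 16 holes -> [(0, 2), (0, 3), (1, 2), (1, 3), (2, 2), (2, 3), (3, 2), (3, 3), (4, 2), (4, 3), (5, 2), (5, 3), (6, 2), (6, 3), (7, 2), (7, 3)]
Unfold 5 (reflect across v@2): 32 holes -> [(0, 0), (0, 1), (0, 2), (0, 3), (1, 0), (1, 1), (1, 2), (1, 3), (2, 0), (2, 1), (2, 2), (2, 3), (3, 0), (3, 1), (3, 2), (3, 3), (4, 0), (4, 1), (4, 2), (4, 3), (5, 0), (5, 1), (5, 2), (5, 3), (6, 0), (6, 1), (6, 2), (6, 3), (7, 0), (7, 1), (7, 2), (7, 3)]

Answer: 32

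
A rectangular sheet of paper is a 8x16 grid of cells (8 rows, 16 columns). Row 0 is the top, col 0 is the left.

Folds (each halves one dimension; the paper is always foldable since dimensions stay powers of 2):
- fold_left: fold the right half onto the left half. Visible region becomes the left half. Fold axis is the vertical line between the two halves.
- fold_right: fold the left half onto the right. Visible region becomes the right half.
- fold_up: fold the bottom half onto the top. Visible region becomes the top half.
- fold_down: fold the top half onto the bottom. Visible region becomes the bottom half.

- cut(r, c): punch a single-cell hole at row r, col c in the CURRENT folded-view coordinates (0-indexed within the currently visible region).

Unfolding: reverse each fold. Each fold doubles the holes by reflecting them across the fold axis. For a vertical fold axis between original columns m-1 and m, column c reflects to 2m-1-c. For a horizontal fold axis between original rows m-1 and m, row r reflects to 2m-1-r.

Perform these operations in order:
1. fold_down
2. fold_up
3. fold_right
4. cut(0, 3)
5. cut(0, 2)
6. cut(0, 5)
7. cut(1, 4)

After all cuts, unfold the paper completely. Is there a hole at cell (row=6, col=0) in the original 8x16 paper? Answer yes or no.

Op 1 fold_down: fold axis h@4; visible region now rows[4,8) x cols[0,16) = 4x16
Op 2 fold_up: fold axis h@6; visible region now rows[4,6) x cols[0,16) = 2x16
Op 3 fold_right: fold axis v@8; visible region now rows[4,6) x cols[8,16) = 2x8
Op 4 cut(0, 3): punch at orig (4,11); cuts so far [(4, 11)]; region rows[4,6) x cols[8,16) = 2x8
Op 5 cut(0, 2): punch at orig (4,10); cuts so far [(4, 10), (4, 11)]; region rows[4,6) x cols[8,16) = 2x8
Op 6 cut(0, 5): punch at orig (4,13); cuts so far [(4, 10), (4, 11), (4, 13)]; region rows[4,6) x cols[8,16) = 2x8
Op 7 cut(1, 4): punch at orig (5,12); cuts so far [(4, 10), (4, 11), (4, 13), (5, 12)]; region rows[4,6) x cols[8,16) = 2x8
Unfold 1 (reflect across v@8): 8 holes -> [(4, 2), (4, 4), (4, 5), (4, 10), (4, 11), (4, 13), (5, 3), (5, 12)]
Unfold 2 (reflect across h@6): 16 holes -> [(4, 2), (4, 4), (4, 5), (4, 10), (4, 11), (4, 13), (5, 3), (5, 12), (6, 3), (6, 12), (7, 2), (7, 4), (7, 5), (7, 10), (7, 11), (7, 13)]
Unfold 3 (reflect across h@4): 32 holes -> [(0, 2), (0, 4), (0, 5), (0, 10), (0, 11), (0, 13), (1, 3), (1, 12), (2, 3), (2, 12), (3, 2), (3, 4), (3, 5), (3, 10), (3, 11), (3, 13), (4, 2), (4, 4), (4, 5), (4, 10), (4, 11), (4, 13), (5, 3), (5, 12), (6, 3), (6, 12), (7, 2), (7, 4), (7, 5), (7, 10), (7, 11), (7, 13)]
Holes: [(0, 2), (0, 4), (0, 5), (0, 10), (0, 11), (0, 13), (1, 3), (1, 12), (2, 3), (2, 12), (3, 2), (3, 4), (3, 5), (3, 10), (3, 11), (3, 13), (4, 2), (4, 4), (4, 5), (4, 10), (4, 11), (4, 13), (5, 3), (5, 12), (6, 3), (6, 12), (7, 2), (7, 4), (7, 5), (7, 10), (7, 11), (7, 13)]

Answer: no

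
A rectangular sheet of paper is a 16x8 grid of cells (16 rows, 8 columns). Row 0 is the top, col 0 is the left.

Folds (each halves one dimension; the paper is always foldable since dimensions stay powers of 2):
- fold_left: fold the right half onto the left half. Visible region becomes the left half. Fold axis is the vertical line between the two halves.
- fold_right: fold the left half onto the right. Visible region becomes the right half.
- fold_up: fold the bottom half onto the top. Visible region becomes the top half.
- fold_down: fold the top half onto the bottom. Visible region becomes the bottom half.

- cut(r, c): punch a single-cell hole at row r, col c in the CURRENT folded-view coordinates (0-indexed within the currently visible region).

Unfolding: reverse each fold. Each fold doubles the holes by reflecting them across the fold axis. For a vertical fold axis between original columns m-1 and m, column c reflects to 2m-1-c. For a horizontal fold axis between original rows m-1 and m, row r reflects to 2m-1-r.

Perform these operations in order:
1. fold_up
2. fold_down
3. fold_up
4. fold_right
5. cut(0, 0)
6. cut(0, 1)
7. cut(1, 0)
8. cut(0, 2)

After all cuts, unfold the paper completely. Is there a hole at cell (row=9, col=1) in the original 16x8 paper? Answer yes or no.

Answer: no

Derivation:
Op 1 fold_up: fold axis h@8; visible region now rows[0,8) x cols[0,8) = 8x8
Op 2 fold_down: fold axis h@4; visible region now rows[4,8) x cols[0,8) = 4x8
Op 3 fold_up: fold axis h@6; visible region now rows[4,6) x cols[0,8) = 2x8
Op 4 fold_right: fold axis v@4; visible region now rows[4,6) x cols[4,8) = 2x4
Op 5 cut(0, 0): punch at orig (4,4); cuts so far [(4, 4)]; region rows[4,6) x cols[4,8) = 2x4
Op 6 cut(0, 1): punch at orig (4,5); cuts so far [(4, 4), (4, 5)]; region rows[4,6) x cols[4,8) = 2x4
Op 7 cut(1, 0): punch at orig (5,4); cuts so far [(4, 4), (4, 5), (5, 4)]; region rows[4,6) x cols[4,8) = 2x4
Op 8 cut(0, 2): punch at orig (4,6); cuts so far [(4, 4), (4, 5), (4, 6), (5, 4)]; region rows[4,6) x cols[4,8) = 2x4
Unfold 1 (reflect across v@4): 8 holes -> [(4, 1), (4, 2), (4, 3), (4, 4), (4, 5), (4, 6), (5, 3), (5, 4)]
Unfold 2 (reflect across h@6): 16 holes -> [(4, 1), (4, 2), (4, 3), (4, 4), (4, 5), (4, 6), (5, 3), (5, 4), (6, 3), (6, 4), (7, 1), (7, 2), (7, 3), (7, 4), (7, 5), (7, 6)]
Unfold 3 (reflect across h@4): 32 holes -> [(0, 1), (0, 2), (0, 3), (0, 4), (0, 5), (0, 6), (1, 3), (1, 4), (2, 3), (2, 4), (3, 1), (3, 2), (3, 3), (3, 4), (3, 5), (3, 6), (4, 1), (4, 2), (4, 3), (4, 4), (4, 5), (4, 6), (5, 3), (5, 4), (6, 3), (6, 4), (7, 1), (7, 2), (7, 3), (7, 4), (7, 5), (7, 6)]
Unfold 4 (reflect across h@8): 64 holes -> [(0, 1), (0, 2), (0, 3), (0, 4), (0, 5), (0, 6), (1, 3), (1, 4), (2, 3), (2, 4), (3, 1), (3, 2), (3, 3), (3, 4), (3, 5), (3, 6), (4, 1), (4, 2), (4, 3), (4, 4), (4, 5), (4, 6), (5, 3), (5, 4), (6, 3), (6, 4), (7, 1), (7, 2), (7, 3), (7, 4), (7, 5), (7, 6), (8, 1), (8, 2), (8, 3), (8, 4), (8, 5), (8, 6), (9, 3), (9, 4), (10, 3), (10, 4), (11, 1), (11, 2), (11, 3), (11, 4), (11, 5), (11, 6), (12, 1), (12, 2), (12, 3), (12, 4), (12, 5), (12, 6), (13, 3), (13, 4), (14, 3), (14, 4), (15, 1), (15, 2), (15, 3), (15, 4), (15, 5), (15, 6)]
Holes: [(0, 1), (0, 2), (0, 3), (0, 4), (0, 5), (0, 6), (1, 3), (1, 4), (2, 3), (2, 4), (3, 1), (3, 2), (3, 3), (3, 4), (3, 5), (3, 6), (4, 1), (4, 2), (4, 3), (4, 4), (4, 5), (4, 6), (5, 3), (5, 4), (6, 3), (6, 4), (7, 1), (7, 2), (7, 3), (7, 4), (7, 5), (7, 6), (8, 1), (8, 2), (8, 3), (8, 4), (8, 5), (8, 6), (9, 3), (9, 4), (10, 3), (10, 4), (11, 1), (11, 2), (11, 3), (11, 4), (11, 5), (11, 6), (12, 1), (12, 2), (12, 3), (12, 4), (12, 5), (12, 6), (13, 3), (13, 4), (14, 3), (14, 4), (15, 1), (15, 2), (15, 3), (15, 4), (15, 5), (15, 6)]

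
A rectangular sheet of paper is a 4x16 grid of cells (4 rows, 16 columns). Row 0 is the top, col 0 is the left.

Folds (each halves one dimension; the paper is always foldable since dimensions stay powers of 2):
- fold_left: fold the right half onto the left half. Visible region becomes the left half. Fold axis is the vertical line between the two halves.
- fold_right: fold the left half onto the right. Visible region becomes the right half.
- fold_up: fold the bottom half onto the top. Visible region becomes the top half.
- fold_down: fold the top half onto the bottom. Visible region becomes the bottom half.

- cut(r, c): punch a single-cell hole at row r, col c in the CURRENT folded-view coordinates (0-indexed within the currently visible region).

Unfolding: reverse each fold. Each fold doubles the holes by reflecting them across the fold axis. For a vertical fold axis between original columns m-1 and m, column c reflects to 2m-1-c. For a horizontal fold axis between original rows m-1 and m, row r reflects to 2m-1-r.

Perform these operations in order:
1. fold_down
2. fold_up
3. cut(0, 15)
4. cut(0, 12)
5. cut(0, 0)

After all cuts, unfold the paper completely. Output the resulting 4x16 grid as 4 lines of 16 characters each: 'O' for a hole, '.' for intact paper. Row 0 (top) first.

Op 1 fold_down: fold axis h@2; visible region now rows[2,4) x cols[0,16) = 2x16
Op 2 fold_up: fold axis h@3; visible region now rows[2,3) x cols[0,16) = 1x16
Op 3 cut(0, 15): punch at orig (2,15); cuts so far [(2, 15)]; region rows[2,3) x cols[0,16) = 1x16
Op 4 cut(0, 12): punch at orig (2,12); cuts so far [(2, 12), (2, 15)]; region rows[2,3) x cols[0,16) = 1x16
Op 5 cut(0, 0): punch at orig (2,0); cuts so far [(2, 0), (2, 12), (2, 15)]; region rows[2,3) x cols[0,16) = 1x16
Unfold 1 (reflect across h@3): 6 holes -> [(2, 0), (2, 12), (2, 15), (3, 0), (3, 12), (3, 15)]
Unfold 2 (reflect across h@2): 12 holes -> [(0, 0), (0, 12), (0, 15), (1, 0), (1, 12), (1, 15), (2, 0), (2, 12), (2, 15), (3, 0), (3, 12), (3, 15)]

Answer: O...........O..O
O...........O..O
O...........O..O
O...........O..O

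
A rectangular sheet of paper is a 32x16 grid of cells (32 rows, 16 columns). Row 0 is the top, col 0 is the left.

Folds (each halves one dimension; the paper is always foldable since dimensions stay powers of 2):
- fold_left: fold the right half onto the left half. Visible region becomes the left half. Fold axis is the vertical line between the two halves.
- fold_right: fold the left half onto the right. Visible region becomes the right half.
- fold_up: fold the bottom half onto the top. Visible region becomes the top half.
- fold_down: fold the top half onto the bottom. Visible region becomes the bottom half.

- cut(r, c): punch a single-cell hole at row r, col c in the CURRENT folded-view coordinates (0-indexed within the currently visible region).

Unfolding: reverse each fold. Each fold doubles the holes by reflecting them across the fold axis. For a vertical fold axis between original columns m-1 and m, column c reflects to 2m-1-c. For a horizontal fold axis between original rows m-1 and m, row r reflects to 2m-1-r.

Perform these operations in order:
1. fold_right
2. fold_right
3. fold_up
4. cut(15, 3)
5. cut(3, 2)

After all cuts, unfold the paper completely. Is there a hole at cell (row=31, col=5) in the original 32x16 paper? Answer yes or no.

Answer: no

Derivation:
Op 1 fold_right: fold axis v@8; visible region now rows[0,32) x cols[8,16) = 32x8
Op 2 fold_right: fold axis v@12; visible region now rows[0,32) x cols[12,16) = 32x4
Op 3 fold_up: fold axis h@16; visible region now rows[0,16) x cols[12,16) = 16x4
Op 4 cut(15, 3): punch at orig (15,15); cuts so far [(15, 15)]; region rows[0,16) x cols[12,16) = 16x4
Op 5 cut(3, 2): punch at orig (3,14); cuts so far [(3, 14), (15, 15)]; region rows[0,16) x cols[12,16) = 16x4
Unfold 1 (reflect across h@16): 4 holes -> [(3, 14), (15, 15), (16, 15), (28, 14)]
Unfold 2 (reflect across v@12): 8 holes -> [(3, 9), (3, 14), (15, 8), (15, 15), (16, 8), (16, 15), (28, 9), (28, 14)]
Unfold 3 (reflect across v@8): 16 holes -> [(3, 1), (3, 6), (3, 9), (3, 14), (15, 0), (15, 7), (15, 8), (15, 15), (16, 0), (16, 7), (16, 8), (16, 15), (28, 1), (28, 6), (28, 9), (28, 14)]
Holes: [(3, 1), (3, 6), (3, 9), (3, 14), (15, 0), (15, 7), (15, 8), (15, 15), (16, 0), (16, 7), (16, 8), (16, 15), (28, 1), (28, 6), (28, 9), (28, 14)]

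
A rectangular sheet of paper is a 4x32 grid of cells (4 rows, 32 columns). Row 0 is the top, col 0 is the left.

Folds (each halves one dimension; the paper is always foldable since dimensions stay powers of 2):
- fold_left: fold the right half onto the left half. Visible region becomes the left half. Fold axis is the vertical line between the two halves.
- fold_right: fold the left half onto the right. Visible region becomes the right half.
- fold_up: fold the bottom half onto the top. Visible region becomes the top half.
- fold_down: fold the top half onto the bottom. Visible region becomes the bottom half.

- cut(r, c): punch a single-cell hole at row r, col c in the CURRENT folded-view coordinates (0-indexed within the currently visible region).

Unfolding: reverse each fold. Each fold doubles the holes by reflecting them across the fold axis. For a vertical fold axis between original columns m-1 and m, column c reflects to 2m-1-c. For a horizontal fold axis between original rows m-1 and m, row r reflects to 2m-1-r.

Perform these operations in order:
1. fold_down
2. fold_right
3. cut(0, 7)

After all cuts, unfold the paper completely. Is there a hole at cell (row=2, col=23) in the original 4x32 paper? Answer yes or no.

Op 1 fold_down: fold axis h@2; visible region now rows[2,4) x cols[0,32) = 2x32
Op 2 fold_right: fold axis v@16; visible region now rows[2,4) x cols[16,32) = 2x16
Op 3 cut(0, 7): punch at orig (2,23); cuts so far [(2, 23)]; region rows[2,4) x cols[16,32) = 2x16
Unfold 1 (reflect across v@16): 2 holes -> [(2, 8), (2, 23)]
Unfold 2 (reflect across h@2): 4 holes -> [(1, 8), (1, 23), (2, 8), (2, 23)]
Holes: [(1, 8), (1, 23), (2, 8), (2, 23)]

Answer: yes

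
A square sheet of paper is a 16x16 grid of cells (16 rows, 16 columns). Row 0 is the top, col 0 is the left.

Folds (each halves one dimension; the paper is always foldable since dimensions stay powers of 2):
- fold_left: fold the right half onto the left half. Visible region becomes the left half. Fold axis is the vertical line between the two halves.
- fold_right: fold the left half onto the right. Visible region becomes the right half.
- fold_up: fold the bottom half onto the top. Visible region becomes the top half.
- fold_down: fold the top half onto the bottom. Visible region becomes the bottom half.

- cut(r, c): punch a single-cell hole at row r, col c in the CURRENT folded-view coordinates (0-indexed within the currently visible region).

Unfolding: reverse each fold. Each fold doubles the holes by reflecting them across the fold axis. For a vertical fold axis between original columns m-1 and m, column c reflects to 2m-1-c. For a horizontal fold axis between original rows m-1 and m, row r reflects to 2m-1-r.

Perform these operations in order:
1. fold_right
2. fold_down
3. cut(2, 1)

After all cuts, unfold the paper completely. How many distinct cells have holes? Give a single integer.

Answer: 4

Derivation:
Op 1 fold_right: fold axis v@8; visible region now rows[0,16) x cols[8,16) = 16x8
Op 2 fold_down: fold axis h@8; visible region now rows[8,16) x cols[8,16) = 8x8
Op 3 cut(2, 1): punch at orig (10,9); cuts so far [(10, 9)]; region rows[8,16) x cols[8,16) = 8x8
Unfold 1 (reflect across h@8): 2 holes -> [(5, 9), (10, 9)]
Unfold 2 (reflect across v@8): 4 holes -> [(5, 6), (5, 9), (10, 6), (10, 9)]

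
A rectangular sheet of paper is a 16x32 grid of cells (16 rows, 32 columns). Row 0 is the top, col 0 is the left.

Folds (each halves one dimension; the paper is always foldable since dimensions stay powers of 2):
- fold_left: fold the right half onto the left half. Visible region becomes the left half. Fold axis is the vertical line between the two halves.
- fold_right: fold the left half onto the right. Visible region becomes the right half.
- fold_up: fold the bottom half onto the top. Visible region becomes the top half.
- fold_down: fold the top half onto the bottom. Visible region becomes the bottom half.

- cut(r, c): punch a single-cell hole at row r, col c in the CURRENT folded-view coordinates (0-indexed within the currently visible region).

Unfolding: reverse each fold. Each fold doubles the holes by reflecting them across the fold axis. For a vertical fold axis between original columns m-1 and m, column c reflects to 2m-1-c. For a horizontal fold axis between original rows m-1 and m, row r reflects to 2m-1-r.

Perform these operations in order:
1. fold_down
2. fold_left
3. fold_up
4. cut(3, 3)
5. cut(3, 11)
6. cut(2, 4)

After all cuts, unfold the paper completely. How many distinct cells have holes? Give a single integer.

Answer: 24

Derivation:
Op 1 fold_down: fold axis h@8; visible region now rows[8,16) x cols[0,32) = 8x32
Op 2 fold_left: fold axis v@16; visible region now rows[8,16) x cols[0,16) = 8x16
Op 3 fold_up: fold axis h@12; visible region now rows[8,12) x cols[0,16) = 4x16
Op 4 cut(3, 3): punch at orig (11,3); cuts so far [(11, 3)]; region rows[8,12) x cols[0,16) = 4x16
Op 5 cut(3, 11): punch at orig (11,11); cuts so far [(11, 3), (11, 11)]; region rows[8,12) x cols[0,16) = 4x16
Op 6 cut(2, 4): punch at orig (10,4); cuts so far [(10, 4), (11, 3), (11, 11)]; region rows[8,12) x cols[0,16) = 4x16
Unfold 1 (reflect across h@12): 6 holes -> [(10, 4), (11, 3), (11, 11), (12, 3), (12, 11), (13, 4)]
Unfold 2 (reflect across v@16): 12 holes -> [(10, 4), (10, 27), (11, 3), (11, 11), (11, 20), (11, 28), (12, 3), (12, 11), (12, 20), (12, 28), (13, 4), (13, 27)]
Unfold 3 (reflect across h@8): 24 holes -> [(2, 4), (2, 27), (3, 3), (3, 11), (3, 20), (3, 28), (4, 3), (4, 11), (4, 20), (4, 28), (5, 4), (5, 27), (10, 4), (10, 27), (11, 3), (11, 11), (11, 20), (11, 28), (12, 3), (12, 11), (12, 20), (12, 28), (13, 4), (13, 27)]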